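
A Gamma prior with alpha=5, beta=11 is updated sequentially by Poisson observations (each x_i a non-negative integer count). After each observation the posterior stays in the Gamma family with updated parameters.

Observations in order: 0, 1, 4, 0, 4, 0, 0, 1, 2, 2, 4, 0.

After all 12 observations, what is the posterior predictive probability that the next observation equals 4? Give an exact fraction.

156081498298863142456803871006488325/9218781689589163868192051140296179712

obs 1: x=0 → posterior Gamma(5, 12)
obs 2: x=1 → posterior Gamma(6, 13)
obs 3: x=4 → posterior Gamma(10, 14)
obs 4: x=0 → posterior Gamma(10, 15)
obs 5: x=4 → posterior Gamma(14, 16)
obs 6: x=0 → posterior Gamma(14, 17)
obs 7: x=0 → posterior Gamma(14, 18)
obs 8: x=1 → posterior Gamma(15, 19)
obs 9: x=2 → posterior Gamma(17, 20)
obs 10: x=2 → posterior Gamma(19, 21)
obs 11: x=4 → posterior Gamma(23, 22)
obs 12: x=0 → posterior Gamma(23, 23)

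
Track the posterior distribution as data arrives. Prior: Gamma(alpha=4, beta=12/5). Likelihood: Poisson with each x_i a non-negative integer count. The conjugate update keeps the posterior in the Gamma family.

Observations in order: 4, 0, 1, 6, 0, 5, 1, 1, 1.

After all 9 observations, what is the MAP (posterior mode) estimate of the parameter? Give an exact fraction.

110/57

obs 1: x=4 → posterior Gamma(8, 17/5)
obs 2: x=0 → posterior Gamma(8, 22/5)
obs 3: x=1 → posterior Gamma(9, 27/5)
obs 4: x=6 → posterior Gamma(15, 32/5)
obs 5: x=0 → posterior Gamma(15, 37/5)
obs 6: x=5 → posterior Gamma(20, 42/5)
obs 7: x=1 → posterior Gamma(21, 47/5)
obs 8: x=1 → posterior Gamma(22, 52/5)
obs 9: x=1 → posterior Gamma(23, 57/5)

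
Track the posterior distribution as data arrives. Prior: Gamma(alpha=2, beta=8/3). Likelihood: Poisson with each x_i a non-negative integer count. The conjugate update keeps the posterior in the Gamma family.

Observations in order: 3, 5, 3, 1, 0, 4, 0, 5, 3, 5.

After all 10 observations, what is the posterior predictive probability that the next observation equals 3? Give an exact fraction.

obs 1: x=3 → posterior Gamma(5, 11/3)
obs 2: x=5 → posterior Gamma(10, 14/3)
obs 3: x=3 → posterior Gamma(13, 17/3)
obs 4: x=1 → posterior Gamma(14, 20/3)
obs 5: x=0 → posterior Gamma(14, 23/3)
obs 6: x=4 → posterior Gamma(18, 26/3)
obs 7: x=0 → posterior Gamma(18, 29/3)
obs 8: x=5 → posterior Gamma(23, 32/3)
obs 9: x=3 → posterior Gamma(26, 35/3)
obs 10: x=5 → posterior Gamma(31, 38/3)

1385254663592989568835441743819122414708690690133458944/6833624772958324635768660320234188206281715423144834961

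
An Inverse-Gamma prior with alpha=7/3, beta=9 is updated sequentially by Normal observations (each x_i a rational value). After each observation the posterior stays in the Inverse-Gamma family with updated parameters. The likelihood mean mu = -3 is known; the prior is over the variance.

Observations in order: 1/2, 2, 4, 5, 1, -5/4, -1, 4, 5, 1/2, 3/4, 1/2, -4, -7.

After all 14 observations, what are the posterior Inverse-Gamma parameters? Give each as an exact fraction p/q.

alpha=28/3, beta=2879/16

obs 1: x=1/2 → posterior Inverse-Gamma(17/6, 121/8)
obs 2: x=2 → posterior Inverse-Gamma(10/3, 221/8)
obs 3: x=4 → posterior Inverse-Gamma(23/6, 417/8)
obs 4: x=5 → posterior Inverse-Gamma(13/3, 673/8)
obs 5: x=1 → posterior Inverse-Gamma(29/6, 737/8)
obs 6: x=-5/4 → posterior Inverse-Gamma(16/3, 2997/32)
obs 7: x=-1 → posterior Inverse-Gamma(35/6, 3061/32)
obs 8: x=4 → posterior Inverse-Gamma(19/3, 3845/32)
obs 9: x=5 → posterior Inverse-Gamma(41/6, 4869/32)
obs 10: x=1/2 → posterior Inverse-Gamma(22/3, 5065/32)
obs 11: x=3/4 → posterior Inverse-Gamma(47/6, 2645/16)
obs 12: x=1/2 → posterior Inverse-Gamma(25/3, 2743/16)
obs 13: x=-4 → posterior Inverse-Gamma(53/6, 2751/16)
obs 14: x=-7 → posterior Inverse-Gamma(28/3, 2879/16)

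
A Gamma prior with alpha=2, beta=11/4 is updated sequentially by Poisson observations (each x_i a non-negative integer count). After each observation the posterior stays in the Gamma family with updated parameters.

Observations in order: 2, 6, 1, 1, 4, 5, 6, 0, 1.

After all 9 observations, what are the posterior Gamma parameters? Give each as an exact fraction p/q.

obs 1: x=2 → posterior Gamma(4, 15/4)
obs 2: x=6 → posterior Gamma(10, 19/4)
obs 3: x=1 → posterior Gamma(11, 23/4)
obs 4: x=1 → posterior Gamma(12, 27/4)
obs 5: x=4 → posterior Gamma(16, 31/4)
obs 6: x=5 → posterior Gamma(21, 35/4)
obs 7: x=6 → posterior Gamma(27, 39/4)
obs 8: x=0 → posterior Gamma(27, 43/4)
obs 9: x=1 → posterior Gamma(28, 47/4)

alpha=28, beta=47/4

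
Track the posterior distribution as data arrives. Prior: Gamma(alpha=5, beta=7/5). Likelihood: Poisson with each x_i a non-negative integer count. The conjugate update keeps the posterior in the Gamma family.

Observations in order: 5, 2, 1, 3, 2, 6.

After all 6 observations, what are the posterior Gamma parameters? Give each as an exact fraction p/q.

obs 1: x=5 → posterior Gamma(10, 12/5)
obs 2: x=2 → posterior Gamma(12, 17/5)
obs 3: x=1 → posterior Gamma(13, 22/5)
obs 4: x=3 → posterior Gamma(16, 27/5)
obs 5: x=2 → posterior Gamma(18, 32/5)
obs 6: x=6 → posterior Gamma(24, 37/5)

alpha=24, beta=37/5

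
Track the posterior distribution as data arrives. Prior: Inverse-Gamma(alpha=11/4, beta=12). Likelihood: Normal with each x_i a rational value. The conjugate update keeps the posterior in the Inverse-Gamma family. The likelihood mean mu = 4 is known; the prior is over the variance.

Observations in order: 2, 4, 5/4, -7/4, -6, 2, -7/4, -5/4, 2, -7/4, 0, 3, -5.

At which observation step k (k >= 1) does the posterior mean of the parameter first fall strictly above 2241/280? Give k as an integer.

obs 1: x=2 → posterior Inverse-Gamma(13/4, 14)
obs 2: x=4 → posterior Inverse-Gamma(15/4, 14)
obs 3: x=5/4 → posterior Inverse-Gamma(17/4, 569/32)
obs 4: x=-7/4 → posterior Inverse-Gamma(19/4, 549/16)
obs 5: x=-6 → posterior Inverse-Gamma(21/4, 1349/16)
obs 6: x=2 → posterior Inverse-Gamma(23/4, 1381/16)
obs 7: x=-7/4 → posterior Inverse-Gamma(25/4, 3291/32)
obs 8: x=-5/4 → posterior Inverse-Gamma(27/4, 933/8)
obs 9: x=2 → posterior Inverse-Gamma(29/4, 949/8)
obs 10: x=-7/4 → posterior Inverse-Gamma(31/4, 4325/32)
obs 11: x=0 → posterior Inverse-Gamma(33/4, 4581/32)
obs 12: x=3 → posterior Inverse-Gamma(35/4, 4597/32)
obs 13: x=-5 → posterior Inverse-Gamma(37/4, 5893/32)

k = 4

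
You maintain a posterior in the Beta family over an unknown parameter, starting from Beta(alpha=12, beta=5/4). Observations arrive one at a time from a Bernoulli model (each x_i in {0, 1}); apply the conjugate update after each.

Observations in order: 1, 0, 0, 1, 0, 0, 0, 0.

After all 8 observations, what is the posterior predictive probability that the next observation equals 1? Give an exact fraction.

obs 1: x=1 → posterior Beta(13, 5/4)
obs 2: x=0 → posterior Beta(13, 9/4)
obs 3: x=0 → posterior Beta(13, 13/4)
obs 4: x=1 → posterior Beta(14, 13/4)
obs 5: x=0 → posterior Beta(14, 17/4)
obs 6: x=0 → posterior Beta(14, 21/4)
obs 7: x=0 → posterior Beta(14, 25/4)
obs 8: x=0 → posterior Beta(14, 29/4)

56/85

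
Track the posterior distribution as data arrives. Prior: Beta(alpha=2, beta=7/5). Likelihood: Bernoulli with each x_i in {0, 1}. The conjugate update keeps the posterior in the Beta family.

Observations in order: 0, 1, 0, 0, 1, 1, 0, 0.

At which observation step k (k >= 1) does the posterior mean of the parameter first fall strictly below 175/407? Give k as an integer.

k = 4

obs 1: x=0 → posterior Beta(2, 12/5)
obs 2: x=1 → posterior Beta(3, 12/5)
obs 3: x=0 → posterior Beta(3, 17/5)
obs 4: x=0 → posterior Beta(3, 22/5)
obs 5: x=1 → posterior Beta(4, 22/5)
obs 6: x=1 → posterior Beta(5, 22/5)
obs 7: x=0 → posterior Beta(5, 27/5)
obs 8: x=0 → posterior Beta(5, 32/5)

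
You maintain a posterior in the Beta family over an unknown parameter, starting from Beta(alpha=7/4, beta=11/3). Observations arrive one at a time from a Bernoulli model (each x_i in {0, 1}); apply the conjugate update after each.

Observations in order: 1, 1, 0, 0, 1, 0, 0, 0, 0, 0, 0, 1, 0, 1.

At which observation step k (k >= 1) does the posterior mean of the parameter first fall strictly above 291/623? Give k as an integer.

k = 2

obs 1: x=1 → posterior Beta(11/4, 11/3)
obs 2: x=1 → posterior Beta(15/4, 11/3)
obs 3: x=0 → posterior Beta(15/4, 14/3)
obs 4: x=0 → posterior Beta(15/4, 17/3)
obs 5: x=1 → posterior Beta(19/4, 17/3)
obs 6: x=0 → posterior Beta(19/4, 20/3)
obs 7: x=0 → posterior Beta(19/4, 23/3)
obs 8: x=0 → posterior Beta(19/4, 26/3)
obs 9: x=0 → posterior Beta(19/4, 29/3)
obs 10: x=0 → posterior Beta(19/4, 32/3)
obs 11: x=0 → posterior Beta(19/4, 35/3)
obs 12: x=1 → posterior Beta(23/4, 35/3)
obs 13: x=0 → posterior Beta(23/4, 38/3)
obs 14: x=1 → posterior Beta(27/4, 38/3)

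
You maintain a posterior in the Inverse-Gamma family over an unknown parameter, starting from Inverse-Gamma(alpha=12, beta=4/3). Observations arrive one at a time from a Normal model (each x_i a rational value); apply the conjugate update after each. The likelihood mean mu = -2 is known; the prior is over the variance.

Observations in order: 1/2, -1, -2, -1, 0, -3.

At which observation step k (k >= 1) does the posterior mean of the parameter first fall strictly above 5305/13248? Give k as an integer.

k = 2

obs 1: x=1/2 → posterior Inverse-Gamma(25/2, 107/24)
obs 2: x=-1 → posterior Inverse-Gamma(13, 119/24)
obs 3: x=-2 → posterior Inverse-Gamma(27/2, 119/24)
obs 4: x=-1 → posterior Inverse-Gamma(14, 131/24)
obs 5: x=0 → posterior Inverse-Gamma(29/2, 179/24)
obs 6: x=-3 → posterior Inverse-Gamma(15, 191/24)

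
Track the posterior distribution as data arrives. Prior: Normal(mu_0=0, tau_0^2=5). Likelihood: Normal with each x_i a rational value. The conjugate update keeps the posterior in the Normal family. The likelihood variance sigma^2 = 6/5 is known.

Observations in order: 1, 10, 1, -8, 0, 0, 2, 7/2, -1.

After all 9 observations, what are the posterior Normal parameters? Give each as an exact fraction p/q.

obs 1: x=1 → posterior Normal(25/31, 30/31)
obs 2: x=10 → posterior Normal(275/56, 15/28)
obs 3: x=1 → posterior Normal(100/27, 10/27)
obs 4: x=-8 → posterior Normal(50/53, 15/53)
obs 5: x=0 → posterior Normal(100/131, 30/131)
obs 6: x=0 → posterior Normal(25/39, 5/26)
obs 7: x=2 → posterior Normal(150/181, 30/181)
obs 8: x=7/2 → posterior Normal(475/412, 15/103)
obs 9: x=-1 → posterior Normal(425/462, 10/77)

mu_0=425/462, tau_0^2=10/77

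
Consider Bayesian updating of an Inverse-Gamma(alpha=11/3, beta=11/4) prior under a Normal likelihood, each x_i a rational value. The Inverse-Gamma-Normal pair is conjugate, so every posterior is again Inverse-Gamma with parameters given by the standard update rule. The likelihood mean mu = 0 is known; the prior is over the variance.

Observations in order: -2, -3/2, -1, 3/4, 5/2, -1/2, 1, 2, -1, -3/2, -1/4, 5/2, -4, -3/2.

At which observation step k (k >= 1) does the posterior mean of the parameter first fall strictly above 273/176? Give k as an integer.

obs 1: x=-2 → posterior Inverse-Gamma(25/6, 19/4)
obs 2: x=-3/2 → posterior Inverse-Gamma(14/3, 47/8)
obs 3: x=-1 → posterior Inverse-Gamma(31/6, 51/8)
obs 4: x=3/4 → posterior Inverse-Gamma(17/3, 213/32)
obs 5: x=5/2 → posterior Inverse-Gamma(37/6, 313/32)
obs 6: x=-1/2 → posterior Inverse-Gamma(20/3, 317/32)
obs 7: x=1 → posterior Inverse-Gamma(43/6, 333/32)
obs 8: x=2 → posterior Inverse-Gamma(23/3, 397/32)
obs 9: x=-1 → posterior Inverse-Gamma(49/6, 413/32)
obs 10: x=-3/2 → posterior Inverse-Gamma(26/3, 449/32)
obs 11: x=-1/4 → posterior Inverse-Gamma(55/6, 225/16)
obs 12: x=5/2 → posterior Inverse-Gamma(29/3, 275/16)
obs 13: x=-4 → posterior Inverse-Gamma(61/6, 403/16)
obs 14: x=-3/2 → posterior Inverse-Gamma(32/3, 421/16)

k = 2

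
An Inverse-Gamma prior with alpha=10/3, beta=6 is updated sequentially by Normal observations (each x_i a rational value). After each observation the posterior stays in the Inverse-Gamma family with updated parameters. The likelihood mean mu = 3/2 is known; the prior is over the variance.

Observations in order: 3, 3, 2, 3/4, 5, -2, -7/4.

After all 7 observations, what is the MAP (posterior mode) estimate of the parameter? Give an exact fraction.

1257/376

obs 1: x=3 → posterior Inverse-Gamma(23/6, 57/8)
obs 2: x=3 → posterior Inverse-Gamma(13/3, 33/4)
obs 3: x=2 → posterior Inverse-Gamma(29/6, 67/8)
obs 4: x=3/4 → posterior Inverse-Gamma(16/3, 277/32)
obs 5: x=5 → posterior Inverse-Gamma(35/6, 473/32)
obs 6: x=-2 → posterior Inverse-Gamma(19/3, 669/32)
obs 7: x=-7/4 → posterior Inverse-Gamma(41/6, 419/16)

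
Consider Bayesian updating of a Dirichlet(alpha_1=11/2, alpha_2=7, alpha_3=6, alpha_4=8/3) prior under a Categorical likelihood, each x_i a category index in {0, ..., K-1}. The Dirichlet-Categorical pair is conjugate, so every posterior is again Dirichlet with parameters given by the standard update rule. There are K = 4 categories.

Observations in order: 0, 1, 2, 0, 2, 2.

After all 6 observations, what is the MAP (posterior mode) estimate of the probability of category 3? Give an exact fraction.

obs 1: x=0 → posterior Dirichlet(13/2, 7, 6, 8/3)
obs 2: x=1 → posterior Dirichlet(13/2, 8, 6, 8/3)
obs 3: x=2 → posterior Dirichlet(13/2, 8, 7, 8/3)
obs 4: x=0 → posterior Dirichlet(15/2, 8, 7, 8/3)
obs 5: x=2 → posterior Dirichlet(15/2, 8, 8, 8/3)
obs 6: x=2 → posterior Dirichlet(15/2, 8, 9, 8/3)

10/139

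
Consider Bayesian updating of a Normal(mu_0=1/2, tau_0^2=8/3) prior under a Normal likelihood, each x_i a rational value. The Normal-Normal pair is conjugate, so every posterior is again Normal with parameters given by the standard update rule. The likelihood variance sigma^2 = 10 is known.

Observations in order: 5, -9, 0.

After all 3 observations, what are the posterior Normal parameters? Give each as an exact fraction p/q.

mu_0=-17/54, tau_0^2=40/27

obs 1: x=5 → posterior Normal(55/38, 40/19)
obs 2: x=-9 → posterior Normal(-17/46, 40/23)
obs 3: x=0 → posterior Normal(-17/54, 40/27)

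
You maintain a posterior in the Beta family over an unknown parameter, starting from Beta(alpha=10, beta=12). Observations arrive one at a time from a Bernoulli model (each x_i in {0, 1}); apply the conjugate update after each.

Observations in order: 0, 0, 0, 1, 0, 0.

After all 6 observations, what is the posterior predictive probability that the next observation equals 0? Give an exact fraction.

obs 1: x=0 → posterior Beta(10, 13)
obs 2: x=0 → posterior Beta(10, 14)
obs 3: x=0 → posterior Beta(10, 15)
obs 4: x=1 → posterior Beta(11, 15)
obs 5: x=0 → posterior Beta(11, 16)
obs 6: x=0 → posterior Beta(11, 17)

17/28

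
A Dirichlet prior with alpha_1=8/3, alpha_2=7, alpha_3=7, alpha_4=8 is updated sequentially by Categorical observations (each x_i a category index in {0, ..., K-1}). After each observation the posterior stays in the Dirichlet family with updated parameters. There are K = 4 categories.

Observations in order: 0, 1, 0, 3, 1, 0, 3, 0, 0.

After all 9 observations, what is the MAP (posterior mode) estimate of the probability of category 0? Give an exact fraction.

obs 1: x=0 → posterior Dirichlet(11/3, 7, 7, 8)
obs 2: x=1 → posterior Dirichlet(11/3, 8, 7, 8)
obs 3: x=0 → posterior Dirichlet(14/3, 8, 7, 8)
obs 4: x=3 → posterior Dirichlet(14/3, 8, 7, 9)
obs 5: x=1 → posterior Dirichlet(14/3, 9, 7, 9)
obs 6: x=0 → posterior Dirichlet(17/3, 9, 7, 9)
obs 7: x=3 → posterior Dirichlet(17/3, 9, 7, 10)
obs 8: x=0 → posterior Dirichlet(20/3, 9, 7, 10)
obs 9: x=0 → posterior Dirichlet(23/3, 9, 7, 10)

20/89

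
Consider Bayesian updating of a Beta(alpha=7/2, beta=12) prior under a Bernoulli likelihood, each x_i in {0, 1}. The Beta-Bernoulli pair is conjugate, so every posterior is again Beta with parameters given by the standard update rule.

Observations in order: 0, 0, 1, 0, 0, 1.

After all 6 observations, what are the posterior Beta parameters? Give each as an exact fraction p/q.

alpha=11/2, beta=16

obs 1: x=0 → posterior Beta(7/2, 13)
obs 2: x=0 → posterior Beta(7/2, 14)
obs 3: x=1 → posterior Beta(9/2, 14)
obs 4: x=0 → posterior Beta(9/2, 15)
obs 5: x=0 → posterior Beta(9/2, 16)
obs 6: x=1 → posterior Beta(11/2, 16)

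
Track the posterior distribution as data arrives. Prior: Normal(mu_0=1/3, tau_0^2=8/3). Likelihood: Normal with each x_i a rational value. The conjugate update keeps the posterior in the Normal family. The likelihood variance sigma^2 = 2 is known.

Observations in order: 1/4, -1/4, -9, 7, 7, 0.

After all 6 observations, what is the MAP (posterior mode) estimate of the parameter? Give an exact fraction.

7/9

obs 1: x=1/4 → posterior Normal(2/7, 8/7)
obs 2: x=-1/4 → posterior Normal(1/11, 8/11)
obs 3: x=-9 → posterior Normal(-7/3, 8/15)
obs 4: x=7 → posterior Normal(-7/19, 8/19)
obs 5: x=7 → posterior Normal(21/23, 8/23)
obs 6: x=0 → posterior Normal(7/9, 8/27)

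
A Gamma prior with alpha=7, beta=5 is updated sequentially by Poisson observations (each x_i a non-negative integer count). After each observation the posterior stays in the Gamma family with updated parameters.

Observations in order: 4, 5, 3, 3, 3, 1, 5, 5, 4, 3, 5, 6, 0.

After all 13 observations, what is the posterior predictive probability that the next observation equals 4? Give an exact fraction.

obs 1: x=4 → posterior Gamma(11, 6)
obs 2: x=5 → posterior Gamma(16, 7)
obs 3: x=3 → posterior Gamma(19, 8)
obs 4: x=3 → posterior Gamma(22, 9)
obs 5: x=3 → posterior Gamma(25, 10)
obs 6: x=1 → posterior Gamma(26, 11)
obs 7: x=5 → posterior Gamma(31, 12)
obs 8: x=5 → posterior Gamma(36, 13)
obs 9: x=4 → posterior Gamma(40, 14)
obs 10: x=3 → posterior Gamma(43, 15)
obs 11: x=5 → posterior Gamma(48, 16)
obs 12: x=6 → posterior Gamma(54, 17)
obs 13: x=0 → posterior Gamma(54, 18)

1266396684681845909178989030611878105868781796018360142916708903902248960/7743820085285286748099054360419982914939625614185095706708354997723042739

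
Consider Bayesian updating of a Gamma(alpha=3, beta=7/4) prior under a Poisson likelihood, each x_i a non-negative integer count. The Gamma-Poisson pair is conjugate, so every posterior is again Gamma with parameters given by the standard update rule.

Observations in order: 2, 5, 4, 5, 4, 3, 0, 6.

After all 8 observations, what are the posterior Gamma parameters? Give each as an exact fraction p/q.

alpha=32, beta=39/4

obs 1: x=2 → posterior Gamma(5, 11/4)
obs 2: x=5 → posterior Gamma(10, 15/4)
obs 3: x=4 → posterior Gamma(14, 19/4)
obs 4: x=5 → posterior Gamma(19, 23/4)
obs 5: x=4 → posterior Gamma(23, 27/4)
obs 6: x=3 → posterior Gamma(26, 31/4)
obs 7: x=0 → posterior Gamma(26, 35/4)
obs 8: x=6 → posterior Gamma(32, 39/4)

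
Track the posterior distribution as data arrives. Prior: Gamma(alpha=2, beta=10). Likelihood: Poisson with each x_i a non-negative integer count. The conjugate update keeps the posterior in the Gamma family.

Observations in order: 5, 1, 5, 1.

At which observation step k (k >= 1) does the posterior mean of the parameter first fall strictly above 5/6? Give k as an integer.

obs 1: x=5 → posterior Gamma(7, 11)
obs 2: x=1 → posterior Gamma(8, 12)
obs 3: x=5 → posterior Gamma(13, 13)
obs 4: x=1 → posterior Gamma(14, 14)

k = 3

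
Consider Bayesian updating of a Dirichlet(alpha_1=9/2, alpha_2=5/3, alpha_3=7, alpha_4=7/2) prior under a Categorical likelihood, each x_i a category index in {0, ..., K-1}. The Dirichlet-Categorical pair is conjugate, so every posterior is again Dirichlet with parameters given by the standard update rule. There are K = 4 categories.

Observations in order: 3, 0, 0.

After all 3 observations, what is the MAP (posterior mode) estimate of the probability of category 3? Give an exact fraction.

obs 1: x=3 → posterior Dirichlet(9/2, 5/3, 7, 9/2)
obs 2: x=0 → posterior Dirichlet(11/2, 5/3, 7, 9/2)
obs 3: x=0 → posterior Dirichlet(13/2, 5/3, 7, 9/2)

21/94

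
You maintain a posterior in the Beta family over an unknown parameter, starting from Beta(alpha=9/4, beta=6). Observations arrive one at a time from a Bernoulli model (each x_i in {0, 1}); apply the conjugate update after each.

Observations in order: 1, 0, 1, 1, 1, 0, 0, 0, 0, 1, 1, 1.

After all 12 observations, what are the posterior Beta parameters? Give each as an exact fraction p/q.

alpha=37/4, beta=11

obs 1: x=1 → posterior Beta(13/4, 6)
obs 2: x=0 → posterior Beta(13/4, 7)
obs 3: x=1 → posterior Beta(17/4, 7)
obs 4: x=1 → posterior Beta(21/4, 7)
obs 5: x=1 → posterior Beta(25/4, 7)
obs 6: x=0 → posterior Beta(25/4, 8)
obs 7: x=0 → posterior Beta(25/4, 9)
obs 8: x=0 → posterior Beta(25/4, 10)
obs 9: x=0 → posterior Beta(25/4, 11)
obs 10: x=1 → posterior Beta(29/4, 11)
obs 11: x=1 → posterior Beta(33/4, 11)
obs 12: x=1 → posterior Beta(37/4, 11)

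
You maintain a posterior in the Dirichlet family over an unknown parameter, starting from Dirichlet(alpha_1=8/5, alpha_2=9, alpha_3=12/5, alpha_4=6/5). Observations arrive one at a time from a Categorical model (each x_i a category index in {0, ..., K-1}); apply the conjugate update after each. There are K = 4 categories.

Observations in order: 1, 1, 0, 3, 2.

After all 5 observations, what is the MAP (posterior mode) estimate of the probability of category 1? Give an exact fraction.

obs 1: x=1 → posterior Dirichlet(8/5, 10, 12/5, 6/5)
obs 2: x=1 → posterior Dirichlet(8/5, 11, 12/5, 6/5)
obs 3: x=0 → posterior Dirichlet(13/5, 11, 12/5, 6/5)
obs 4: x=3 → posterior Dirichlet(13/5, 11, 12/5, 11/5)
obs 5: x=2 → posterior Dirichlet(13/5, 11, 17/5, 11/5)

25/38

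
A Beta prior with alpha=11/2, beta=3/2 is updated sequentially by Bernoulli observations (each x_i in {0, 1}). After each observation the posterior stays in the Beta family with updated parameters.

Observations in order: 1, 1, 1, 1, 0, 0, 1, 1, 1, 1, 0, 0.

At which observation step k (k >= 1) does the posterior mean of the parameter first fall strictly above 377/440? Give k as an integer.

k = 4

obs 1: x=1 → posterior Beta(13/2, 3/2)
obs 2: x=1 → posterior Beta(15/2, 3/2)
obs 3: x=1 → posterior Beta(17/2, 3/2)
obs 4: x=1 → posterior Beta(19/2, 3/2)
obs 5: x=0 → posterior Beta(19/2, 5/2)
obs 6: x=0 → posterior Beta(19/2, 7/2)
obs 7: x=1 → posterior Beta(21/2, 7/2)
obs 8: x=1 → posterior Beta(23/2, 7/2)
obs 9: x=1 → posterior Beta(25/2, 7/2)
obs 10: x=1 → posterior Beta(27/2, 7/2)
obs 11: x=0 → posterior Beta(27/2, 9/2)
obs 12: x=0 → posterior Beta(27/2, 11/2)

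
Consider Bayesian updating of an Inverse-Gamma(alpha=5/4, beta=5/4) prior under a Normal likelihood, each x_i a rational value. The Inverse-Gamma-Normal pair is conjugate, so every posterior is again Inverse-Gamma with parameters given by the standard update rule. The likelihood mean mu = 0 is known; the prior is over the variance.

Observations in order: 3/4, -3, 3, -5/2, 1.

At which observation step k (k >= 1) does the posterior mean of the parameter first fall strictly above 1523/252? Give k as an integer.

k = 4

obs 1: x=3/4 → posterior Inverse-Gamma(7/4, 49/32)
obs 2: x=-3 → posterior Inverse-Gamma(9/4, 193/32)
obs 3: x=3 → posterior Inverse-Gamma(11/4, 337/32)
obs 4: x=-5/2 → posterior Inverse-Gamma(13/4, 437/32)
obs 5: x=1 → posterior Inverse-Gamma(15/4, 453/32)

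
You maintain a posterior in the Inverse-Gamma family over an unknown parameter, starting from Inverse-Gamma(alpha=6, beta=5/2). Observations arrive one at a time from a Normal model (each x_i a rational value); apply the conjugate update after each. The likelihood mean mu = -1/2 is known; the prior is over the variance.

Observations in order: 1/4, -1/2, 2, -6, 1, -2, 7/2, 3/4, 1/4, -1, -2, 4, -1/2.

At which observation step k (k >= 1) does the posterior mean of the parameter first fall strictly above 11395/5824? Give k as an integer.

k = 4

obs 1: x=1/4 → posterior Inverse-Gamma(13/2, 89/32)
obs 2: x=-1/2 → posterior Inverse-Gamma(7, 89/32)
obs 3: x=2 → posterior Inverse-Gamma(15/2, 189/32)
obs 4: x=-6 → posterior Inverse-Gamma(8, 673/32)
obs 5: x=1 → posterior Inverse-Gamma(17/2, 709/32)
obs 6: x=-2 → posterior Inverse-Gamma(9, 745/32)
obs 7: x=7/2 → posterior Inverse-Gamma(19/2, 1001/32)
obs 8: x=3/4 → posterior Inverse-Gamma(10, 513/16)
obs 9: x=1/4 → posterior Inverse-Gamma(21/2, 1035/32)
obs 10: x=-1 → posterior Inverse-Gamma(11, 1039/32)
obs 11: x=-2 → posterior Inverse-Gamma(23/2, 1075/32)
obs 12: x=4 → posterior Inverse-Gamma(12, 1399/32)
obs 13: x=-1/2 → posterior Inverse-Gamma(25/2, 1399/32)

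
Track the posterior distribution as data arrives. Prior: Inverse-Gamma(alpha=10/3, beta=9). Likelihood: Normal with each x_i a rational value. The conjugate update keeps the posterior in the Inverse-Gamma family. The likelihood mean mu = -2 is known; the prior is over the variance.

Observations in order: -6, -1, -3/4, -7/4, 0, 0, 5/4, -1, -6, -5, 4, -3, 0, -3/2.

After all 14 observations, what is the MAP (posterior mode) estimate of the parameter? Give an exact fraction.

obs 1: x=-6 → posterior Inverse-Gamma(23/6, 17)
obs 2: x=-1 → posterior Inverse-Gamma(13/3, 35/2)
obs 3: x=-3/4 → posterior Inverse-Gamma(29/6, 585/32)
obs 4: x=-7/4 → posterior Inverse-Gamma(16/3, 293/16)
obs 5: x=0 → posterior Inverse-Gamma(35/6, 325/16)
obs 6: x=0 → posterior Inverse-Gamma(19/3, 357/16)
obs 7: x=5/4 → posterior Inverse-Gamma(41/6, 883/32)
obs 8: x=-1 → posterior Inverse-Gamma(22/3, 899/32)
obs 9: x=-6 → posterior Inverse-Gamma(47/6, 1155/32)
obs 10: x=-5 → posterior Inverse-Gamma(25/3, 1299/32)
obs 11: x=4 → posterior Inverse-Gamma(53/6, 1875/32)
obs 12: x=-3 → posterior Inverse-Gamma(28/3, 1891/32)
obs 13: x=0 → posterior Inverse-Gamma(59/6, 1955/32)
obs 14: x=-3/2 → posterior Inverse-Gamma(31/3, 1959/32)

5877/1088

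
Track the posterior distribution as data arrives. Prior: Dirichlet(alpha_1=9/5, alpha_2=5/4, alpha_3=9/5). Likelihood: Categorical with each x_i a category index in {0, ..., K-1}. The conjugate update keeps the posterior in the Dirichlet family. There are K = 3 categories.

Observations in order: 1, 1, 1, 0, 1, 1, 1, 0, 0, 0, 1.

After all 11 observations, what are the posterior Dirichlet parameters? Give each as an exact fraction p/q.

alpha_1=29/5, alpha_2=33/4, alpha_3=9/5

obs 1: x=1 → posterior Dirichlet(9/5, 9/4, 9/5)
obs 2: x=1 → posterior Dirichlet(9/5, 13/4, 9/5)
obs 3: x=1 → posterior Dirichlet(9/5, 17/4, 9/5)
obs 4: x=0 → posterior Dirichlet(14/5, 17/4, 9/5)
obs 5: x=1 → posterior Dirichlet(14/5, 21/4, 9/5)
obs 6: x=1 → posterior Dirichlet(14/5, 25/4, 9/5)
obs 7: x=1 → posterior Dirichlet(14/5, 29/4, 9/5)
obs 8: x=0 → posterior Dirichlet(19/5, 29/4, 9/5)
obs 9: x=0 → posterior Dirichlet(24/5, 29/4, 9/5)
obs 10: x=0 → posterior Dirichlet(29/5, 29/4, 9/5)
obs 11: x=1 → posterior Dirichlet(29/5, 33/4, 9/5)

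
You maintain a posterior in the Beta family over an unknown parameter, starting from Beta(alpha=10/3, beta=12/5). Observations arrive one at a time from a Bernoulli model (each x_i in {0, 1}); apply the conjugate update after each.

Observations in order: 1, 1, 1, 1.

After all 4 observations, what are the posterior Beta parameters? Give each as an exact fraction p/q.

obs 1: x=1 → posterior Beta(13/3, 12/5)
obs 2: x=1 → posterior Beta(16/3, 12/5)
obs 3: x=1 → posterior Beta(19/3, 12/5)
obs 4: x=1 → posterior Beta(22/3, 12/5)

alpha=22/3, beta=12/5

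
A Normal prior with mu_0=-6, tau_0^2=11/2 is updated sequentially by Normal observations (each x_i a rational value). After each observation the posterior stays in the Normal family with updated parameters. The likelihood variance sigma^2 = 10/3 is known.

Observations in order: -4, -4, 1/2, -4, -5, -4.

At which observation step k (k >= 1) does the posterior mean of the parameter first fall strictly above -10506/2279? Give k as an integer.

k = 2

obs 1: x=-4 → posterior Normal(-252/53, 110/53)
obs 2: x=-4 → posterior Normal(-192/43, 55/43)
obs 3: x=1/2 → posterior Normal(-105/34, 110/119)
obs 4: x=-4 → posterior Normal(-999/304, 55/76)
obs 5: x=-5 → posterior Normal(-1329/370, 22/37)
obs 6: x=-4 → posterior Normal(-1593/436, 55/109)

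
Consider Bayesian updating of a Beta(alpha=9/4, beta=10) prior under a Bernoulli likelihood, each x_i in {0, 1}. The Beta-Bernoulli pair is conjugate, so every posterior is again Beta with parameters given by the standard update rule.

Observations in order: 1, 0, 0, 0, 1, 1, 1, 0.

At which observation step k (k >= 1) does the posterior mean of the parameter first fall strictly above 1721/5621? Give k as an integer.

obs 1: x=1 → posterior Beta(13/4, 10)
obs 2: x=0 → posterior Beta(13/4, 11)
obs 3: x=0 → posterior Beta(13/4, 12)
obs 4: x=0 → posterior Beta(13/4, 13)
obs 5: x=1 → posterior Beta(17/4, 13)
obs 6: x=1 → posterior Beta(21/4, 13)
obs 7: x=1 → posterior Beta(25/4, 13)
obs 8: x=0 → posterior Beta(25/4, 14)

k = 7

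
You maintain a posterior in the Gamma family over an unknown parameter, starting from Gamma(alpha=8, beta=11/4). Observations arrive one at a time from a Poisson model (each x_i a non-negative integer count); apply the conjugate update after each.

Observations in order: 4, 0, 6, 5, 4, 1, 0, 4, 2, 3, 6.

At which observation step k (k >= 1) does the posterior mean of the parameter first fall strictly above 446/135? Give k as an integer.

obs 1: x=4 → posterior Gamma(12, 15/4)
obs 2: x=0 → posterior Gamma(12, 19/4)
obs 3: x=6 → posterior Gamma(18, 23/4)
obs 4: x=5 → posterior Gamma(23, 27/4)
obs 5: x=4 → posterior Gamma(27, 31/4)
obs 6: x=1 → posterior Gamma(28, 35/4)
obs 7: x=0 → posterior Gamma(28, 39/4)
obs 8: x=4 → posterior Gamma(32, 43/4)
obs 9: x=2 → posterior Gamma(34, 47/4)
obs 10: x=3 → posterior Gamma(37, 51/4)
obs 11: x=6 → posterior Gamma(43, 55/4)

k = 4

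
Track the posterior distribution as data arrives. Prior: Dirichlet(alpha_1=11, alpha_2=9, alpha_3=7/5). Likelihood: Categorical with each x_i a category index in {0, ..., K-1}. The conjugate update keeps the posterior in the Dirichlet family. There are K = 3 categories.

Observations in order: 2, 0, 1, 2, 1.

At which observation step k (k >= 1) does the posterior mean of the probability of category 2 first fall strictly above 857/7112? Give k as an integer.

obs 1: x=2 → posterior Dirichlet(11, 9, 12/5)
obs 2: x=0 → posterior Dirichlet(12, 9, 12/5)
obs 3: x=1 → posterior Dirichlet(12, 10, 12/5)
obs 4: x=2 → posterior Dirichlet(12, 10, 17/5)
obs 5: x=1 → posterior Dirichlet(12, 11, 17/5)

k = 4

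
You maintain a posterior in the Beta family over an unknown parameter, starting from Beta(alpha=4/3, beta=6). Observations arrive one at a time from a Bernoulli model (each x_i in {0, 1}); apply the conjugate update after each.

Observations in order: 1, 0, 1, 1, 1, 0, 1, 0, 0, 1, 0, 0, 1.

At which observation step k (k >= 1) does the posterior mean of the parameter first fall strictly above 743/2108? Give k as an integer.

k = 4

obs 1: x=1 → posterior Beta(7/3, 6)
obs 2: x=0 → posterior Beta(7/3, 7)
obs 3: x=1 → posterior Beta(10/3, 7)
obs 4: x=1 → posterior Beta(13/3, 7)
obs 5: x=1 → posterior Beta(16/3, 7)
obs 6: x=0 → posterior Beta(16/3, 8)
obs 7: x=1 → posterior Beta(19/3, 8)
obs 8: x=0 → posterior Beta(19/3, 9)
obs 9: x=0 → posterior Beta(19/3, 10)
obs 10: x=1 → posterior Beta(22/3, 10)
obs 11: x=0 → posterior Beta(22/3, 11)
obs 12: x=0 → posterior Beta(22/3, 12)
obs 13: x=1 → posterior Beta(25/3, 12)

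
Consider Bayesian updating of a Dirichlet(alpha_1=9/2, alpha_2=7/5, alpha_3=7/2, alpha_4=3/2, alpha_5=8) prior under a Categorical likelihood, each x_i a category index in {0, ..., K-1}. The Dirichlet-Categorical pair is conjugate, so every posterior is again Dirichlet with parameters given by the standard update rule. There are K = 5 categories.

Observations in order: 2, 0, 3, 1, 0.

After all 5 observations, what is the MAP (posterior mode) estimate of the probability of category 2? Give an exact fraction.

5/27

obs 1: x=2 → posterior Dirichlet(9/2, 7/5, 9/2, 3/2, 8)
obs 2: x=0 → posterior Dirichlet(11/2, 7/5, 9/2, 3/2, 8)
obs 3: x=3 → posterior Dirichlet(11/2, 7/5, 9/2, 5/2, 8)
obs 4: x=1 → posterior Dirichlet(11/2, 12/5, 9/2, 5/2, 8)
obs 5: x=0 → posterior Dirichlet(13/2, 12/5, 9/2, 5/2, 8)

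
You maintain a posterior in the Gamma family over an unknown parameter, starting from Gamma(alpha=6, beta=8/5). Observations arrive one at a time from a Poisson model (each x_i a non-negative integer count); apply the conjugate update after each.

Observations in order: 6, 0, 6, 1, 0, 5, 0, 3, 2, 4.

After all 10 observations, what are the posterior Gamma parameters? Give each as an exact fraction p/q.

obs 1: x=6 → posterior Gamma(12, 13/5)
obs 2: x=0 → posterior Gamma(12, 18/5)
obs 3: x=6 → posterior Gamma(18, 23/5)
obs 4: x=1 → posterior Gamma(19, 28/5)
obs 5: x=0 → posterior Gamma(19, 33/5)
obs 6: x=5 → posterior Gamma(24, 38/5)
obs 7: x=0 → posterior Gamma(24, 43/5)
obs 8: x=3 → posterior Gamma(27, 48/5)
obs 9: x=2 → posterior Gamma(29, 53/5)
obs 10: x=4 → posterior Gamma(33, 58/5)

alpha=33, beta=58/5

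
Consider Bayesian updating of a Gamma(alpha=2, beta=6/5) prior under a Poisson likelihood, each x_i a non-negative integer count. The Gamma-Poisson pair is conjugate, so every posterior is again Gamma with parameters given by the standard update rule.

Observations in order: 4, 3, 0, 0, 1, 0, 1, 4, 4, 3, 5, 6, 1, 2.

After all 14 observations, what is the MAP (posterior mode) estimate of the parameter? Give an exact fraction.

175/76

obs 1: x=4 → posterior Gamma(6, 11/5)
obs 2: x=3 → posterior Gamma(9, 16/5)
obs 3: x=0 → posterior Gamma(9, 21/5)
obs 4: x=0 → posterior Gamma(9, 26/5)
obs 5: x=1 → posterior Gamma(10, 31/5)
obs 6: x=0 → posterior Gamma(10, 36/5)
obs 7: x=1 → posterior Gamma(11, 41/5)
obs 8: x=4 → posterior Gamma(15, 46/5)
obs 9: x=4 → posterior Gamma(19, 51/5)
obs 10: x=3 → posterior Gamma(22, 56/5)
obs 11: x=5 → posterior Gamma(27, 61/5)
obs 12: x=6 → posterior Gamma(33, 66/5)
obs 13: x=1 → posterior Gamma(34, 71/5)
obs 14: x=2 → posterior Gamma(36, 76/5)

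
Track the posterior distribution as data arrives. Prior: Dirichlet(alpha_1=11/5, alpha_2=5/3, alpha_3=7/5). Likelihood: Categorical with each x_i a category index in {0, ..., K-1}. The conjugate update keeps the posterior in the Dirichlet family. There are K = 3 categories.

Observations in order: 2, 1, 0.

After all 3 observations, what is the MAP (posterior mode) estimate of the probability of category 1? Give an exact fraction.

25/79

obs 1: x=2 → posterior Dirichlet(11/5, 5/3, 12/5)
obs 2: x=1 → posterior Dirichlet(11/5, 8/3, 12/5)
obs 3: x=0 → posterior Dirichlet(16/5, 8/3, 12/5)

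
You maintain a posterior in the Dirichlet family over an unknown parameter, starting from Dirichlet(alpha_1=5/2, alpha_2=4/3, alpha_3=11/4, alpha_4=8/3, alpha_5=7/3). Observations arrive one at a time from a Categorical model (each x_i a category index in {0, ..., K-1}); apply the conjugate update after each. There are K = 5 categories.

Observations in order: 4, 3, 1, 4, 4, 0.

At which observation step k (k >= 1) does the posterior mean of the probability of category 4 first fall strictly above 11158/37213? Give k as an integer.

k = 5

obs 1: x=4 → posterior Dirichlet(5/2, 4/3, 11/4, 8/3, 10/3)
obs 2: x=3 → posterior Dirichlet(5/2, 4/3, 11/4, 11/3, 10/3)
obs 3: x=1 → posterior Dirichlet(5/2, 7/3, 11/4, 11/3, 10/3)
obs 4: x=4 → posterior Dirichlet(5/2, 7/3, 11/4, 11/3, 13/3)
obs 5: x=4 → posterior Dirichlet(5/2, 7/3, 11/4, 11/3, 16/3)
obs 6: x=0 → posterior Dirichlet(7/2, 7/3, 11/4, 11/3, 16/3)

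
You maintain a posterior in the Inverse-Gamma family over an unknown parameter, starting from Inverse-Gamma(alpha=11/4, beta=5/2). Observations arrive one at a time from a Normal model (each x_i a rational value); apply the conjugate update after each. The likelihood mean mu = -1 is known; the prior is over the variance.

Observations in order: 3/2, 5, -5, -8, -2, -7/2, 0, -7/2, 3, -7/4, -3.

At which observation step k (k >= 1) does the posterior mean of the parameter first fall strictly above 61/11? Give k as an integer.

obs 1: x=3/2 → posterior Inverse-Gamma(13/4, 45/8)
obs 2: x=5 → posterior Inverse-Gamma(15/4, 189/8)
obs 3: x=-5 → posterior Inverse-Gamma(17/4, 253/8)
obs 4: x=-8 → posterior Inverse-Gamma(19/4, 449/8)
obs 5: x=-2 → posterior Inverse-Gamma(21/4, 453/8)
obs 6: x=-7/2 → posterior Inverse-Gamma(23/4, 239/4)
obs 7: x=0 → posterior Inverse-Gamma(25/4, 241/4)
obs 8: x=-7/2 → posterior Inverse-Gamma(27/4, 507/8)
obs 9: x=3 → posterior Inverse-Gamma(29/4, 571/8)
obs 10: x=-7/4 → posterior Inverse-Gamma(31/4, 2293/32)
obs 11: x=-3 → posterior Inverse-Gamma(33/4, 2357/32)

k = 2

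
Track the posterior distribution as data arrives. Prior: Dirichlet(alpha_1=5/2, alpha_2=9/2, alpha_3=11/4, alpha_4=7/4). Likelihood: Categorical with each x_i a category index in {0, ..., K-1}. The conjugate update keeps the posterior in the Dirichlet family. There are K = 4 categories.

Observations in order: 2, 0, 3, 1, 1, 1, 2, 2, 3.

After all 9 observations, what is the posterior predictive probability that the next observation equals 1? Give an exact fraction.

15/41

obs 1: x=2 → posterior Dirichlet(5/2, 9/2, 15/4, 7/4)
obs 2: x=0 → posterior Dirichlet(7/2, 9/2, 15/4, 7/4)
obs 3: x=3 → posterior Dirichlet(7/2, 9/2, 15/4, 11/4)
obs 4: x=1 → posterior Dirichlet(7/2, 11/2, 15/4, 11/4)
obs 5: x=1 → posterior Dirichlet(7/2, 13/2, 15/4, 11/4)
obs 6: x=1 → posterior Dirichlet(7/2, 15/2, 15/4, 11/4)
obs 7: x=2 → posterior Dirichlet(7/2, 15/2, 19/4, 11/4)
obs 8: x=2 → posterior Dirichlet(7/2, 15/2, 23/4, 11/4)
obs 9: x=3 → posterior Dirichlet(7/2, 15/2, 23/4, 15/4)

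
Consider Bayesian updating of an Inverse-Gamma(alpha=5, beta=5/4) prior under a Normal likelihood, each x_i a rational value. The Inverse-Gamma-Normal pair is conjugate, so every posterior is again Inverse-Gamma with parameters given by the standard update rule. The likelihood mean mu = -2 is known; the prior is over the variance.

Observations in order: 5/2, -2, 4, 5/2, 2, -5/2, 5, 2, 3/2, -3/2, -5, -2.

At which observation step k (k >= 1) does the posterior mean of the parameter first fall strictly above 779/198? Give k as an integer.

obs 1: x=5/2 → posterior Inverse-Gamma(11/2, 91/8)
obs 2: x=-2 → posterior Inverse-Gamma(6, 91/8)
obs 3: x=4 → posterior Inverse-Gamma(13/2, 235/8)
obs 4: x=5/2 → posterior Inverse-Gamma(7, 79/2)
obs 5: x=2 → posterior Inverse-Gamma(15/2, 95/2)
obs 6: x=-5/2 → posterior Inverse-Gamma(8, 381/8)
obs 7: x=5 → posterior Inverse-Gamma(17/2, 577/8)
obs 8: x=2 → posterior Inverse-Gamma(9, 641/8)
obs 9: x=3/2 → posterior Inverse-Gamma(19/2, 345/4)
obs 10: x=-3/2 → posterior Inverse-Gamma(10, 691/8)
obs 11: x=-5 → posterior Inverse-Gamma(21/2, 727/8)
obs 12: x=-2 → posterior Inverse-Gamma(11, 727/8)

k = 3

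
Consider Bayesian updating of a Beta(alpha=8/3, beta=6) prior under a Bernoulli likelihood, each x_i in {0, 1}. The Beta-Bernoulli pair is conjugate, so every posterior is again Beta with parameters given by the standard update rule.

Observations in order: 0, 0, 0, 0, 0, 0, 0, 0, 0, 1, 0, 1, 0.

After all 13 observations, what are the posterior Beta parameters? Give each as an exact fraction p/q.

alpha=14/3, beta=17

obs 1: x=0 → posterior Beta(8/3, 7)
obs 2: x=0 → posterior Beta(8/3, 8)
obs 3: x=0 → posterior Beta(8/3, 9)
obs 4: x=0 → posterior Beta(8/3, 10)
obs 5: x=0 → posterior Beta(8/3, 11)
obs 6: x=0 → posterior Beta(8/3, 12)
obs 7: x=0 → posterior Beta(8/3, 13)
obs 8: x=0 → posterior Beta(8/3, 14)
obs 9: x=0 → posterior Beta(8/3, 15)
obs 10: x=1 → posterior Beta(11/3, 15)
obs 11: x=0 → posterior Beta(11/3, 16)
obs 12: x=1 → posterior Beta(14/3, 16)
obs 13: x=0 → posterior Beta(14/3, 17)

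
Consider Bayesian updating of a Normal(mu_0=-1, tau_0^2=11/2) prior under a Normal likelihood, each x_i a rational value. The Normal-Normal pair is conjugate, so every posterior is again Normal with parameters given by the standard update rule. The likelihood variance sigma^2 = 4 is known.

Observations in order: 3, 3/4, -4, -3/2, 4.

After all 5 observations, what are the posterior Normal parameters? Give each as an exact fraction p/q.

obs 1: x=3 → posterior Normal(25/19, 44/19)
obs 2: x=3/4 → posterior Normal(133/120, 22/15)
obs 3: x=-4 → posterior Normal(-43/164, 44/41)
obs 4: x=-3/2 → posterior Normal(-109/208, 11/13)
obs 5: x=4 → posterior Normal(67/252, 44/63)

mu_0=67/252, tau_0^2=44/63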